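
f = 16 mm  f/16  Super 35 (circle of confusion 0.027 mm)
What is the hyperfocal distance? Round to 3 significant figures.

0.609 m

Hyperfocal distance H = f²/(N·c) + f = 16²/(16 × 0.027) + 16 = 256/0.432 + 16 ≈ 608.6 mm ≈ 0.609 m.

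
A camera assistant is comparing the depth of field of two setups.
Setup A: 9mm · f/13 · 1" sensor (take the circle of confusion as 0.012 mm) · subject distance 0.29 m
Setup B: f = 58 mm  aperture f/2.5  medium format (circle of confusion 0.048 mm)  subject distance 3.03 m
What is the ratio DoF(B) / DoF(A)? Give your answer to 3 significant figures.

Setup A: H = 9²/(13×0.012) + 9 ≈ 528.2 mm; DoF = Df − Dn = 632.06 − 188.17 ≈ 443.89 mm.
Setup B: H = 58²/(2.5×0.048) + 58 ≈ 28091.3 mm; DoF = Df − Dn = 3389.32 − 2739.56 ≈ 649.76 mm.
Ratio = 649.76 / 443.89 ≈ 1.46.

1.46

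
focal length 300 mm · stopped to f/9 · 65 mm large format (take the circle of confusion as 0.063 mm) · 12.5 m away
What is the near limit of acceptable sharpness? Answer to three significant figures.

11.6 m

Hyperfocal distance H = f²/(N·c) + f = 300²/(9 × 0.063) + 300 = 90000/0.567 + 300 ≈ 159030.2 mm ≈ 159.0 m.
Near limit Dn = s·(H − f)/(H + s − 2f) = 12500 × (159030.2 − 300) / (159030.2 + 12500 − 2 × 300) = 12500 × 158730.2 / 170930.2 ≈ 11608 mm ≈ 11.6 m.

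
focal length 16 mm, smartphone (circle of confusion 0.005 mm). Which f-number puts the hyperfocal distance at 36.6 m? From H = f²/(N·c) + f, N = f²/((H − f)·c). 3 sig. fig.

f/1.40

Rearrange H = f²/(N·c) + f for N: N = f² / ((H − f)·c).
N = 16² / ((36600 − 16) × 0.005) = 256 / 182.9 ≈ 1.40.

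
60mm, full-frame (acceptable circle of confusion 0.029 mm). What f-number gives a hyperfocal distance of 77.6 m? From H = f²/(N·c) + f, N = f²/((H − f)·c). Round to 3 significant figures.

f/1.60

Rearrange H = f²/(N·c) + f for N: N = f² / ((H − f)·c).
N = 60² / ((77600 − 60) × 0.029) = 3600 / 2249 ≈ 1.60.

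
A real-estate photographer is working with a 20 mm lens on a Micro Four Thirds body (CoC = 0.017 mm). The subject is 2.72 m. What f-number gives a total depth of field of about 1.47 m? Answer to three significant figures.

Write h = H − f = f²/(N·c). The thin-lens limits are Dn = s·h/(h + (s−f)) and Df = s·h/(h − (s−f)), so DoF = Df − Dn = 2·s·(s−f)·h / (h² − (s−f)²).
That is a quadratic in h: DoF·h² − 2·s·(s−f)·h − DoF·(s−f)² = 0 ⇒ h = (s−f)·(s + √(s² + DoF²)) / DoF = 2700 × (2720 + √(2720² + 1470²)) / 1470 = 2700 × (2720 + 3091.81) / 1470 ≈ 10675 mm.
Then N = f²/(c·h) = 20² / (0.017 × 10675) = 400 / 181.47 ≈ 2.20.

f/2.20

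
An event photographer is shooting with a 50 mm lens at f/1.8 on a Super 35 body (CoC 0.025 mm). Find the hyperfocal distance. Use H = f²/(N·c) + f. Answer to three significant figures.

Hyperfocal distance H = f²/(N·c) + f = 50²/(1.8 × 0.025) + 50 = 2500/0.045 + 50 ≈ 55605.6 mm ≈ 55.6 m.

55.6 m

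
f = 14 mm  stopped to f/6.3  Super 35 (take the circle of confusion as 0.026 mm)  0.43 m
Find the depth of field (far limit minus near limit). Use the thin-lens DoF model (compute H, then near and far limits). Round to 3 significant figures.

Hyperfocal distance H = f²/(N·c) + f = 14²/(6.3 × 0.026) + 14 = 196/0.1638 + 14 ≈ 1210.6 mm ≈ 1.211 m.
Near limit Dn = s·(H − f)/(H + s − 2f) = 430 × (1210.6 − 14) / (1210.6 + 430 − 2 × 14) = 430 × 1196.6 / 1612.6 ≈ 319.07 mm.
Far limit Df = s·(H − f)/(H − s) = 430 × (1210.6 − 14) / (1210.6 − 430) = 430 × 1196.6 / 780.6 ≈ 659.16 mm.
Depth of field = Df − Dn = 659.16 − 319.07 ≈ 340.09 mm.

340 mm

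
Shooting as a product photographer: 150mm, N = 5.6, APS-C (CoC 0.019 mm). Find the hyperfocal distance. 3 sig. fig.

Hyperfocal distance H = f²/(N·c) + f = 150²/(5.6 × 0.019) + 150 = 22500/0.1064 + 150 ≈ 211616.2 mm ≈ 212 m.

212 m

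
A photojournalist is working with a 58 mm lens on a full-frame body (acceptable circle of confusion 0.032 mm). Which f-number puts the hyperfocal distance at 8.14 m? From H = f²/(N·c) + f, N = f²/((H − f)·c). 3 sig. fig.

f/13

Rearrange H = f²/(N·c) + f for N: N = f² / ((H − f)·c).
N = 58² / ((8140 − 58) × 0.032) = 3364 / 258.6 ≈ 13.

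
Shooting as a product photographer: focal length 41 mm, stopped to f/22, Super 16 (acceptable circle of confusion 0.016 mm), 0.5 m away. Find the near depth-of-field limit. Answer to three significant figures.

456 mm

Hyperfocal distance H = f²/(N·c) + f = 41²/(22 × 0.016) + 41 = 1681/0.352 + 41 ≈ 4816.6 mm ≈ 4.817 m.
Near limit Dn = s·(H − f)/(H + s − 2f) = 500 × (4816.6 − 41) / (4816.6 + 500 − 2 × 41) = 500 × 4775.6 / 5234.6 ≈ 456.16 mm.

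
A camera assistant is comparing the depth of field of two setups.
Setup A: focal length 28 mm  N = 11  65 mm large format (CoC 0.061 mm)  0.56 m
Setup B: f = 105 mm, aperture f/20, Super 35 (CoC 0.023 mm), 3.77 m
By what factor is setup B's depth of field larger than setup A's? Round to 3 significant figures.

1.84

Setup A: H = 28²/(11×0.061) + 28 ≈ 1196.4 mm; DoF = Df − Dn = 1028.13 − 384.79 ≈ 643.34 mm.
Setup B: H = 105²/(20×0.023) + 105 ≈ 24072.4 mm; DoF = Df − Dn = 4450.6 − 3270.0 ≈ 1180.6 mm.
Ratio = 1180.6 / 643.34 ≈ 1.84.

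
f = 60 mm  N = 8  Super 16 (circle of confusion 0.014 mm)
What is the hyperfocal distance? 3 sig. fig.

Hyperfocal distance H = f²/(N·c) + f = 60²/(8 × 0.014) + 60 = 3600/0.112 + 60 ≈ 32202.9 mm ≈ 32.2 m.

32.2 m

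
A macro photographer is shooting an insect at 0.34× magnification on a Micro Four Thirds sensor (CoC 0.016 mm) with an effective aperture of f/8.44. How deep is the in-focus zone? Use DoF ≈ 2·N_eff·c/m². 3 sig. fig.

2.34 mm

At magnification m, DoF ≈ 2·N_eff·c/m² = 2 × 8.44 × 0.016 / 0.34² = 0.2701 / 0.1156 ≈ 2.34 mm.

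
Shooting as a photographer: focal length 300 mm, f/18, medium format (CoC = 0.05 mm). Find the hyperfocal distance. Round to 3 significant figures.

Hyperfocal distance H = f²/(N·c) + f = 300²/(18 × 0.05) + 300 = 90000/0.9 + 300 ≈ 100300.0 mm ≈ 100 m.

100 m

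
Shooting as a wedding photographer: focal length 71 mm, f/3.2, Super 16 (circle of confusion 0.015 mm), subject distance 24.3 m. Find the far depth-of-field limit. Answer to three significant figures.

Hyperfocal distance H = f²/(N·c) + f = 71²/(3.2 × 0.015) + 71 = 5041/0.048 + 71 ≈ 105091.8 mm ≈ 105.1 m.
Far limit Df = s·(H − f)/(H − s) = 24300 × (105091.8 − 71) / (105091.8 − 24300) = 24300 × 105020.8 / 80791.8 ≈ 31587 mm ≈ 31.6 m.

31.6 m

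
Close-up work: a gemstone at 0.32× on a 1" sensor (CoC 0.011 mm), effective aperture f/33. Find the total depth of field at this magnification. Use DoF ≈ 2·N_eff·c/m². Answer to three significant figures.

7.09 mm

At magnification m, DoF ≈ 2·N_eff·c/m² = 2 × 33 × 0.011 / 0.32² = 0.726 / 0.1024 ≈ 7.09 mm.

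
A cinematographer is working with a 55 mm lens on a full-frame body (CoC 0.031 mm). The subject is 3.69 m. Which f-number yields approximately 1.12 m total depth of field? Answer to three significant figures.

f/3.98

Write h = H − f = f²/(N·c). The thin-lens limits are Dn = s·h/(h + (s−f)) and Df = s·h/(h − (s−f)), so DoF = Df − Dn = 2·s·(s−f)·h / (h² − (s−f)²).
That is a quadratic in h: DoF·h² − 2·s·(s−f)·h − DoF·(s−f)² = 0 ⇒ h = (s−f)·(s + √(s² + DoF²)) / DoF = 3635 × (3690 + √(3690² + 1120²)) / 1120 = 3635 × (3690 + 3856.23) / 1120 ≈ 24492 mm.
Then N = f²/(c·h) = 55² / (0.031 × 24492) = 3025 / 759.24 ≈ 3.98.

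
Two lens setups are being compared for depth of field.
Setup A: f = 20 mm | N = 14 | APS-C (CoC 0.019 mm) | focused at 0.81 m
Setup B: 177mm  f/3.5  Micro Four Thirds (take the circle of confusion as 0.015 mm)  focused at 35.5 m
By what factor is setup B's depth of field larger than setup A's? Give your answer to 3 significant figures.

Setup A: H = 20²/(14×0.019) + 20 ≈ 1523.8 mm; DoF = Df − Dn = 1706.5 − 531.0 ≈ 1175.5 mm.
Setup B: H = 177²/(3.5×0.015) + 177 ≈ 596919.9 mm; DoF = Df − Dn = 37733.6 − 33516.1 ≈ 4217.5 mm.
Ratio = 4217.5 / 1175.5 ≈ 3.59.

3.59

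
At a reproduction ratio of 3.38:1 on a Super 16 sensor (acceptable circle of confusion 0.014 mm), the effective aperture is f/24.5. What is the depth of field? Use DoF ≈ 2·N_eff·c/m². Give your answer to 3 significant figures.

0.0600 mm

At magnification m, DoF ≈ 2·N_eff·c/m² = 2 × 24.5 × 0.014 / 3.38² = 0.686 / 11.42 ≈ 0.06 mm.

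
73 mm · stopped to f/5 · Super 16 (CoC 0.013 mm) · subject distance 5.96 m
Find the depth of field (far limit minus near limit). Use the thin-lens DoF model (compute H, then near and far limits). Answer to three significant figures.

0.860 m

Hyperfocal distance H = f²/(N·c) + f = 73²/(5 × 0.013) + 73 = 5329/0.065 + 73 ≈ 82057.6 mm ≈ 82.06 m.
Near limit Dn = s·(H − f)/(H + s − 2f) = 5960 × (82057.6 − 73) / (82057.6 + 5960 − 2 × 73) = 5960 × 81984.6 / 87871.6 ≈ 5560.71 mm.
Far limit Df = s·(H − f)/(H − s) = 5960 × (82057.6 − 73) / (82057.6 − 5960) = 5960 × 81984.6 / 76097.6 ≈ 6421.07 mm.
Depth of field = Df − Dn = 6421.07 − 5560.71 ≈ 860.36 mm ≈ 0.860 m.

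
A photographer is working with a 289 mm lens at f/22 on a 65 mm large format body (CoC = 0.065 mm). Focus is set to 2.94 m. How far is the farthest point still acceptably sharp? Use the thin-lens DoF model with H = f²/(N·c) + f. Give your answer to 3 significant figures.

Hyperfocal distance H = f²/(N·c) + f = 289²/(22 × 0.065) + 289 = 83521/1.43 + 289 ≈ 58695.3 mm ≈ 58.70 m.
Far limit Df = s·(H − f)/(H − s) = 2940 × (58695.3 − 289) / (58695.3 − 2940) = 2940 × 58406.3 / 55755.3 ≈ 3079.8 mm ≈ 3.08 m.

3.08 m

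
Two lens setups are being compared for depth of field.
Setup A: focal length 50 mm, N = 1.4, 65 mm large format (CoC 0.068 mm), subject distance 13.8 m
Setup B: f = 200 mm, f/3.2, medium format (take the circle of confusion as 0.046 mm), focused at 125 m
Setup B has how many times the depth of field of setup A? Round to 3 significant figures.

7.31

Setup A: H = 50²/(1.4×0.068) + 50 ≈ 26310.5 mm; DoF = Df − Dn = 28967 − 9057 ≈ 19910 mm.
Setup B: H = 200²/(3.2×0.046) + 200 ≈ 271939.1 mm; DoF = Df − Dn = 231166 − 85660 ≈ 145506 mm.
Ratio = 145506 / 19910 ≈ 7.31.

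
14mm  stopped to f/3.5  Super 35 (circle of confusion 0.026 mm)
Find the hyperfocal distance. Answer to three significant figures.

2.17 m

Hyperfocal distance H = f²/(N·c) + f = 14²/(3.5 × 0.026) + 14 = 196/0.091 + 14 ≈ 2167.8 mm ≈ 2.17 m.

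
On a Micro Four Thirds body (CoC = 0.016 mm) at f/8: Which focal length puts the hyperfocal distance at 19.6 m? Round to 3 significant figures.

50.0 mm

From H = f²/(N·c) + f, with f ≪ H: f ≈ √(H·N·c) = √(19600 × 8 × 0.016) = √2508.8 ≈ 50.09 mm.
Exact: f² + N·c·f − N·c·H = 0 ⇒ f = (−N·c + √((N·c)² + 4·N·c·H))/2 = (−0.128 + √10035)/2 ≈ 50.024 mm ≈ 50.0 mm.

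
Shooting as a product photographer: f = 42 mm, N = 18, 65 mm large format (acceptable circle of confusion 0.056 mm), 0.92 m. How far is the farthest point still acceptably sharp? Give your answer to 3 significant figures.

1.85 m

Hyperfocal distance H = f²/(N·c) + f = 42²/(18 × 0.056) + 42 = 1764/1.008 + 42 ≈ 1792.0 mm ≈ 1.792 m.
Far limit Df = s·(H − f)/(H − s) = 920 × (1792.0 − 42) / (1792.0 − 920) = 920 × 1750.0 / 872.0 ≈ 1846.3 mm ≈ 1.85 m.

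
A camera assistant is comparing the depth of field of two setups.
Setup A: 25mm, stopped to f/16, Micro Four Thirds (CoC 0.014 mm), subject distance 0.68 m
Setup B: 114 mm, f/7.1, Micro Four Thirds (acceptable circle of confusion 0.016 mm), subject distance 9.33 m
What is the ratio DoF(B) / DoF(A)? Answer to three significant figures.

Setup A: H = 25²/(16×0.014) + 25 ≈ 2815.2 mm; DoF = Df − Dn = 888.60 − 550.72 ≈ 337.88 mm.
Setup B: H = 114²/(7.1×0.016) + 114 ≈ 114515.4 mm; DoF = Df − Dn = 10147.5 − 8634.4 ≈ 1513.1 mm.
Ratio = 1513.1 / 337.88 ≈ 4.48.

4.48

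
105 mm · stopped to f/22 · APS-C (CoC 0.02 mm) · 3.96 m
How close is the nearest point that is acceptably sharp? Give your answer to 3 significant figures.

Hyperfocal distance H = f²/(N·c) + f = 105²/(22 × 0.02) + 105 = 11025/0.44 + 105 ≈ 25161.8 mm ≈ 25.16 m.
Near limit Dn = s·(H − f)/(H + s − 2f) = 3960 × (25161.8 − 105) / (25161.8 + 3960 − 2 × 105) = 3960 × 25056.8 / 28911.8 ≈ 3432.0 mm ≈ 3.43 m.

3.43 m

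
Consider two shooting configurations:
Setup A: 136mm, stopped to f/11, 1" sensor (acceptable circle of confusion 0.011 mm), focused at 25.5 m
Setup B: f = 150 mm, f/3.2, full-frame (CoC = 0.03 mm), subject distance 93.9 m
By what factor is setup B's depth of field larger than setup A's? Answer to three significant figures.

Setup A: H = 136²/(11×0.011) + 136 ≈ 152995.5 mm; DoF = Df − Dn = 30573.0 − 21871.0 ≈ 8702.0 mm.
Setup B: H = 150²/(3.2×0.03) + 150 ≈ 234525.0 mm; DoF = Df − Dn = 156500 − 67071 ≈ 89429 mm.
Ratio = 89429 / 8702.0 ≈ 10.3.

10.3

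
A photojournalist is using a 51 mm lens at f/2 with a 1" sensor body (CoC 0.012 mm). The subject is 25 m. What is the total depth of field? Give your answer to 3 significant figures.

12.2 m

Hyperfocal distance H = f²/(N·c) + f = 51²/(2 × 0.012) + 51 = 2601/0.024 + 51 ≈ 108426.0 mm ≈ 108.4 m.
Near limit Dn = s·(H − f)/(H + s − 2f) = 25000 × (108426.0 − 51) / (108426.0 + 25000 − 2 × 51) = 25000 × 108375.0 / 133324.0 ≈ 20322 mm.
Far limit Df = s·(H − f)/(H − s) = 25000 × (108426.0 − 51) / (108426.0 − 25000) = 25000 × 108375.0 / 83426.0 ≈ 32476 mm.
Depth of field = Df − Dn = 32476 − 20322 ≈ 12154 mm ≈ 12.2 m.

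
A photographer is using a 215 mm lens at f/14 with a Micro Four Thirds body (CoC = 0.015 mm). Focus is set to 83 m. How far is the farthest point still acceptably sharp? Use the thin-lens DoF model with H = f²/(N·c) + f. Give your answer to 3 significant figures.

133 m

Hyperfocal distance H = f²/(N·c) + f = 215²/(14 × 0.015) + 215 = 46225/0.21 + 215 ≈ 220334.0 mm ≈ 220.3 m.
Far limit Df = s·(H − f)/(H − s) = 83000 × (220334.0 − 215) / (220334.0 − 83000) = 83000 × 220119.0 / 137334.0 ≈ 133032 mm ≈ 133 m.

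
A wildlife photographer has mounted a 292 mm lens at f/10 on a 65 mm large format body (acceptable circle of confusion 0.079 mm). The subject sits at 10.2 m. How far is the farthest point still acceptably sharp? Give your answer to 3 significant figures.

Hyperfocal distance H = f²/(N·c) + f = 292²/(10 × 0.079) + 292 = 85264/0.79 + 292 ≈ 108221.1 mm ≈ 108.2 m.
Far limit Df = s·(H − f)/(H − s) = 10200 × (108221.1 − 292) / (108221.1 − 10200) = 10200 × 107929.1 / 98021.1 ≈ 11231 mm ≈ 11.2 m.

11.2 m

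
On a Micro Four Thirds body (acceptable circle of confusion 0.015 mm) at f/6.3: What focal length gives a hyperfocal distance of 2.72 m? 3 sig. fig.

16.0 mm

From H = f²/(N·c) + f, with f ≪ H: f ≈ √(H·N·c) = √(2720 × 6.3 × 0.015) = √257.04 ≈ 16.03 mm.
The +f correction barely moves this — solving exactly, f² + N·c·f − N·c·H = 0 ⇒ f = (−N·c + √((N·c)² + 4·N·c·H))/2 = (−0.0945 + √1028.2)/2 ≈ 15.985 mm, so f ≈ 16.0 mm.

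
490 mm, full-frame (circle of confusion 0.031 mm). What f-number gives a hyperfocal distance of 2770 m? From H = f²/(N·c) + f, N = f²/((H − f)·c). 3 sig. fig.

f/2.80

Rearrange H = f²/(N·c) + f for N: N = f² / ((H − f)·c).
N = 490² / ((2770000 − 490) × 0.031) = 240100 / 85855 ≈ 2.80.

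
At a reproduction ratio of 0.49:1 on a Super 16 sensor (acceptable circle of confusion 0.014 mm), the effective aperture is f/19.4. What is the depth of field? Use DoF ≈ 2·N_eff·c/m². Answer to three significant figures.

At magnification m, DoF ≈ 2·N_eff·c/m² = 2 × 19.4 × 0.014 / 0.49² = 0.5432 / 0.2401 ≈ 2.26 mm.

2.26 mm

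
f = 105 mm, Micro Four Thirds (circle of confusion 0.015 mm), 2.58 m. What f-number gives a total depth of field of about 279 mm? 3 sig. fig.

f/16

Write h = H − f = f²/(N·c). The thin-lens limits are Dn = s·h/(h + (s−f)) and Df = s·h/(h − (s−f)), so DoF = Df − Dn = 2·s·(s−f)·h / (h² − (s−f)²).
That is a quadratic in h: DoF·h² − 2·s·(s−f)·h − DoF·(s−f)² = 0 ⇒ h = (s−f)·(s + √(s² + DoF²)) / DoF = 2475 × (2580 + √(2580² + 279²)) / 279 = 2475 × (2580 + 2595.04) / 279 ≈ 45908 mm.
Then N = f²/(c·h) = 105² / (0.015 × 45908) = 11025 / 688.61 ≈ 16.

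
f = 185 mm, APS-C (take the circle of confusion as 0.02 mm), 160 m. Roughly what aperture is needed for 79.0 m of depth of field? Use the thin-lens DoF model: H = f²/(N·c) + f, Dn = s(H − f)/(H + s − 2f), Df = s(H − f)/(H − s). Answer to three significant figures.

f/2.50

Write h = H − f = f²/(N·c). The thin-lens limits are Dn = s·h/(h + (s−f)) and Df = s·h/(h − (s−f)), so DoF = Df − Dn = 2·s·(s−f)·h / (h² − (s−f)²).
That is a quadratic in h: DoF·h² − 2·s·(s−f)·h − DoF·(s−f)² = 0 ⇒ h = (s−f)·(s + √(s² + DoF²)) / DoF = 159815 × (160000 + √(160000² + 79000²)) / 79000 = 159815 × (160000 + 178440) / 79000 ≈ 684656 mm.
Then N = f²/(c·h) = 185² / (0.02 × 684656) = 34225 / 13693 ≈ 2.50.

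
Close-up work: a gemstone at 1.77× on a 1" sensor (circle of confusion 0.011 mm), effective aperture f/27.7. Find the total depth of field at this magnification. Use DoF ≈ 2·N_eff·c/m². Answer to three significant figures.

At magnification m, DoF ≈ 2·N_eff·c/m² = 2 × 27.7 × 0.011 / 1.77² = 0.6094 / 3.133 ≈ 0.195 mm.

0.195 mm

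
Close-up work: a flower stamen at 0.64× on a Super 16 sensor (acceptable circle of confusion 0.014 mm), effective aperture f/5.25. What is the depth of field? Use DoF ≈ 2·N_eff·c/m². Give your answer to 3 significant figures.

0.359 mm

At magnification m, DoF ≈ 2·N_eff·c/m² = 2 × 5.25 × 0.014 / 0.64² = 0.147 / 0.4096 ≈ 0.359 mm.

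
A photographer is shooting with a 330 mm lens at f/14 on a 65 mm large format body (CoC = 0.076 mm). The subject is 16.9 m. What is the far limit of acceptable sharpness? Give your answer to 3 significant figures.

Hyperfocal distance H = f²/(N·c) + f = 330²/(14 × 0.076) + 330 = 108900/1.064 + 330 ≈ 102679.6 mm ≈ 102.7 m.
Far limit Df = s·(H − f)/(H − s) = 16900 × (102679.6 − 330) / (102679.6 − 16900) = 16900 × 102349.6 / 85779.6 ≈ 20165 mm ≈ 20.2 m.

20.2 m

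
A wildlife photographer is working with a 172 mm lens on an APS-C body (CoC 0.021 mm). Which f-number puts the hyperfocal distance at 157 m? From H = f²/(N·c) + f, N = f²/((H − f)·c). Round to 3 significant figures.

f/8.98

Rearrange H = f²/(N·c) + f for N: N = f² / ((H − f)·c).
N = 172² / ((157000 − 172) × 0.021) = 29584 / 3293 ≈ 8.98.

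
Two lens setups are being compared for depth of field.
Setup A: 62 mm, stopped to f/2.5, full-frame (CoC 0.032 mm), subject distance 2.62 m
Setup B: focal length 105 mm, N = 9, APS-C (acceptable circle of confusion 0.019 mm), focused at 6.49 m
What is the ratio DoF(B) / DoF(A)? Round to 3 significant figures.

Setup A: H = 62²/(2.5×0.032) + 62 ≈ 48112.0 mm; DoF = Df − Dn = 2767.32 − 2487.57 ≈ 279.75 mm.
Setup B: H = 105²/(9×0.019) + 105 ≈ 64578.7 mm; DoF = Df − Dn = 7203.4 − 5905.2 ≈ 1298.2 mm.
Ratio = 1298.2 / 279.75 ≈ 4.64.

4.64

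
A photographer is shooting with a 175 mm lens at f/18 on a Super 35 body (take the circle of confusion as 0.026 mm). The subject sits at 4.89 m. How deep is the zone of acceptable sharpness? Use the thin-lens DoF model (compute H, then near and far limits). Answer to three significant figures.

Hyperfocal distance H = f²/(N·c) + f = 175²/(18 × 0.026) + 175 = 30625/0.468 + 175 ≈ 65613.0 mm ≈ 65.61 m.
Near limit Dn = s·(H − f)/(H + s − 2f) = 4890 × (65613.0 − 175) / (65613.0 + 4890 − 2 × 175) = 4890 × 65438.0 / 70153.0 ≈ 4561.34 mm.
Far limit Df = s·(H − f)/(H − s) = 4890 × (65613.0 − 175) / (65613.0 − 4890) = 4890 × 65438.0 / 60723.0 ≈ 5269.70 mm.
Depth of field = Df − Dn = 5269.70 − 4561.34 ≈ 708.36 mm ≈ 0.708 m.

0.708 m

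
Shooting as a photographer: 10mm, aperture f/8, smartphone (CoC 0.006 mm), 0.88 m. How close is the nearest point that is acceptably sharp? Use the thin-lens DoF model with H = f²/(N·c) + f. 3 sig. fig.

0.621 m

Hyperfocal distance H = f²/(N·c) + f = 10²/(8 × 0.006) + 10 = 100/0.048 + 10 ≈ 2093.3 mm ≈ 2.093 m.
Near limit Dn = s·(H − f)/(H + s − 2f) = 880 × (2093.3 − 10) / (2093.3 + 880 − 2 × 10) = 880 × 2083.3 / 2953.3 ≈ 620.77 mm ≈ 0.621 m.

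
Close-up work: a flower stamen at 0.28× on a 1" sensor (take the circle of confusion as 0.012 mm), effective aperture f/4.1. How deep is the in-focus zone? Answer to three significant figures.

1.26 mm

At magnification m, DoF ≈ 2·N_eff·c/m² = 2 × 4.1 × 0.012 / 0.28² = 0.0984 / 0.0784 ≈ 1.26 mm.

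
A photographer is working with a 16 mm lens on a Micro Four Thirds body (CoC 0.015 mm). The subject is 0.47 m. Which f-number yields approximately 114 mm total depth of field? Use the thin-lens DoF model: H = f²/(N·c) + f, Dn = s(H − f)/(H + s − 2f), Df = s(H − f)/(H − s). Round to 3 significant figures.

Write h = H − f = f²/(N·c). The thin-lens limits are Dn = s·h/(h + (s−f)) and Df = s·h/(h − (s−f)), so DoF = Df − Dn = 2·s·(s−f)·h / (h² − (s−f)²).
That is a quadratic in h: DoF·h² − 2·s·(s−f)·h − DoF·(s−f)² = 0 ⇒ h = (s−f)·(s + √(s² + DoF²)) / DoF = 454 × (470 + √(470² + 114²)) / 114 = 454 × (470 + 483.628) / 114 ≈ 3797.8 mm.
Then N = f²/(c·h) = 16² / (0.015 × 3797.8) = 256 / 56.967 ≈ 4.49.

f/4.49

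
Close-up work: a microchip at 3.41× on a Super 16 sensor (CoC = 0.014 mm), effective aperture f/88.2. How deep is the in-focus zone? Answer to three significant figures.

0.212 mm

At magnification m, DoF ≈ 2·N_eff·c/m² = 2 × 88.2 × 0.014 / 3.41² = 2.47 / 11.63 ≈ 0.212 mm.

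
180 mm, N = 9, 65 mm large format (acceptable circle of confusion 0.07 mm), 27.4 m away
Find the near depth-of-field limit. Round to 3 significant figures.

17.9 m

Hyperfocal distance H = f²/(N·c) + f = 180²/(9 × 0.07) + 180 = 32400/0.63 + 180 ≈ 51608.6 mm ≈ 51.61 m.
Near limit Dn = s·(H − f)/(H + s − 2f) = 27400 × (51608.6 − 180) / (51608.6 + 27400 − 2 × 180) = 27400 × 51428.6 / 78648.6 ≈ 17917 mm ≈ 17.9 m.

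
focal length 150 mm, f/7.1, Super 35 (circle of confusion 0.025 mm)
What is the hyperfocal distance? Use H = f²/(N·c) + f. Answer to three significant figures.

Hyperfocal distance H = f²/(N·c) + f = 150²/(7.1 × 0.025) + 150 = 22500/0.1775 + 150 ≈ 126910.6 mm ≈ 127 m.

127 m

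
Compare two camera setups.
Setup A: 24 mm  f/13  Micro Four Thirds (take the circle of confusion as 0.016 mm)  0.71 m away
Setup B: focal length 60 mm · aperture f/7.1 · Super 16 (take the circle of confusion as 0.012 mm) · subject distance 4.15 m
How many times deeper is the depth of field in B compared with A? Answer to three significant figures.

Setup A: H = 24²/(13×0.016) + 24 ≈ 2793.2 mm; DoF = Df − Dn = 943.80 − 569.04 ≈ 374.76 mm.
Setup B: H = 60²/(7.1×0.012) + 60 ≈ 42313.5 mm; DoF = Df − Dn = 4594.76 − 3783.75 ≈ 811.01 mm.
Ratio = 811.01 / 374.76 ≈ 2.16.

2.16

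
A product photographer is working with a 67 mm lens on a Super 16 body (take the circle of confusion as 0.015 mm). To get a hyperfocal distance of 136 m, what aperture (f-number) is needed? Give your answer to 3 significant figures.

f/2.20

Rearrange H = f²/(N·c) + f for N: N = f² / ((H − f)·c).
N = 67² / ((136000 − 67) × 0.015) = 4489 / 2039 ≈ 2.20.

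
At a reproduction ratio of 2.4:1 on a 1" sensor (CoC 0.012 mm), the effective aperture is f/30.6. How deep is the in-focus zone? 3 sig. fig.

At magnification m, DoF ≈ 2·N_eff·c/m² = 2 × 30.6 × 0.012 / 2.4² = 0.7344 / 5.76 ≈ 0.128 mm.

0.128 mm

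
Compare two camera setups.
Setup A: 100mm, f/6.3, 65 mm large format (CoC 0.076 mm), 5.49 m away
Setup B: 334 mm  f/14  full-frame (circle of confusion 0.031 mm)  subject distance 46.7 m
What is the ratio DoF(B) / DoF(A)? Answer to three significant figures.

Setup A: H = 100²/(6.3×0.076) + 100 ≈ 20985.5 mm; DoF = Df − Dn = 7399.7 − 4363.8 ≈ 3035.9 mm.
Setup B: H = 334²/(14×0.031) + 334 ≈ 257375.5 mm; DoF = Df − Dn = 56978 − 39563 ≈ 17415 mm.
Ratio = 17415 / 3035.9 ≈ 5.74.

5.74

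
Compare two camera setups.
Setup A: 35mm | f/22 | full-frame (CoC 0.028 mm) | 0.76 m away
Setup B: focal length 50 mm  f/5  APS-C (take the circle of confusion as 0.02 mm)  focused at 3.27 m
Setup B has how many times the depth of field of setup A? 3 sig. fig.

Setup A: H = 35²/(22×0.028) + 35 ≈ 2023.6 mm; DoF = Df − Dn = 1196.04 − 556.95 ≈ 639.09 mm.
Setup B: H = 50²/(5×0.02) + 50 ≈ 25050.0 mm; DoF = Df − Dn = 3753.44 − 2896.88 ≈ 856.56 mm.
Ratio = 856.56 / 639.09 ≈ 1.34.

1.34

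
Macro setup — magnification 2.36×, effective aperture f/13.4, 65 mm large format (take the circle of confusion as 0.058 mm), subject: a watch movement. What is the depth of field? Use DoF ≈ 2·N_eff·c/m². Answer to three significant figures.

0.279 mm

At magnification m, DoF ≈ 2·N_eff·c/m² = 2 × 13.4 × 0.058 / 2.36² = 1.554 / 5.57 ≈ 0.279 mm.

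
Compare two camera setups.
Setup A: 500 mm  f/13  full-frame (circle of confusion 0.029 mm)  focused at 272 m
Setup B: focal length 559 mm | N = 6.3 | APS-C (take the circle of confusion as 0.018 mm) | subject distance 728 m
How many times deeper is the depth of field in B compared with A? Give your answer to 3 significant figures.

Setup A: H = 500²/(13×0.029) + 500 ≈ 663630.0 mm; DoF = Df − Dn = 460566 − 192987 ≈ 267579 mm.
Setup B: H = 559²/(6.3×0.018) + 559 ≈ 2756123.4 mm; DoF = Df − Dn = 989117 − 575954 ≈ 413163 mm.
Ratio = 413163 / 267579 ≈ 1.54.

1.54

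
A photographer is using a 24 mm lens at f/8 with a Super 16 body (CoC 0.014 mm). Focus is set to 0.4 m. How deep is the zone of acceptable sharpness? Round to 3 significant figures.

Hyperfocal distance H = f²/(N·c) + f = 24²/(8 × 0.014) + 24 = 576/0.112 + 24 ≈ 5166.9 mm ≈ 5.167 m.
Near limit Dn = s·(H − f)/(H + s − 2f) = 400 × (5166.9 − 24) / (5166.9 + 400 − 2 × 24) = 400 × 5142.9 / 5518.9 ≈ 372.748 mm.
Far limit Df = s·(H − f)/(H − s) = 400 × (5166.9 − 24) / (5166.9 − 400) = 400 × 5142.9 / 4766.9 ≈ 431.551 mm.
Depth of field = Df − Dn = 431.551 − 372.748 ≈ 58.803 mm.

58.8 mm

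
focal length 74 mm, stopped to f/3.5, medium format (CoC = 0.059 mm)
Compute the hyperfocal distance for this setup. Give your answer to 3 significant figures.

26.6 m

Hyperfocal distance H = f²/(N·c) + f = 74²/(3.5 × 0.059) + 74 = 5476/0.2065 + 74 ≈ 26592.2 mm ≈ 26.6 m.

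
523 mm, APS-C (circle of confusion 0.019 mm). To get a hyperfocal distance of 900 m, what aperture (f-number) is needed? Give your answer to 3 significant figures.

Rearrange H = f²/(N·c) + f for N: N = f² / ((H − f)·c).
N = 523² / ((900000 − 523) × 0.019) = 273529 / 17090 ≈ 16.

f/16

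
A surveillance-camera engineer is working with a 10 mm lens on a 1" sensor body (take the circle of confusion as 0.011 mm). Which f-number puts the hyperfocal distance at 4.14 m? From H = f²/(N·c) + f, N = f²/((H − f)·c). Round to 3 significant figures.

Rearrange H = f²/(N·c) + f for N: N = f² / ((H − f)·c).
N = 10² / ((4140 − 10) × 0.011) = 100 / 45.43 ≈ 2.20.

f/2.20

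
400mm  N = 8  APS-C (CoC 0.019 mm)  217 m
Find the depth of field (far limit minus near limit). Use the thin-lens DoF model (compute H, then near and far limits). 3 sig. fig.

93.3 m

Hyperfocal distance H = f²/(N·c) + f = 400²/(8 × 0.019) + 400 = 160000/0.152 + 400 ≈ 1053031.6 mm ≈ 1053 m.
Near limit Dn = s·(H − f)/(H + s − 2f) = 217000 × (1053031.6 − 400) / (1053031.6 + 217000 − 2 × 400) = 217000 × 1052631.6 / 1269231.6 ≈ 179968 mm.
Far limit Df = s·(H − f)/(H − s) = 217000 × (1053031.6 − 400) / (1053031.6 − 217000) = 217000 × 1052631.6 / 836031.6 ≈ 273221 mm.
Depth of field = Df − Dn = 273221 − 179968 ≈ 93253 mm ≈ 93.3 m.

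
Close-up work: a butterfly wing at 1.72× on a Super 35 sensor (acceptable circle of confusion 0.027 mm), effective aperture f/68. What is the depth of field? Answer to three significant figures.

1.24 mm

At magnification m, DoF ≈ 2·N_eff·c/m² = 2 × 68 × 0.027 / 1.72² = 3.672 / 2.958 ≈ 1.24 mm.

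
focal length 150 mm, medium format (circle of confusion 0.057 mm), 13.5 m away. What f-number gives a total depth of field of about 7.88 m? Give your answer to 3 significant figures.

f/8

Write h = H − f = f²/(N·c). The thin-lens limits are Dn = s·h/(h + (s−f)) and Df = s·h/(h − (s−f)), so DoF = Df − Dn = 2·s·(s−f)·h / (h² − (s−f)²).
That is a quadratic in h: DoF·h² − 2·s·(s−f)·h − DoF·(s−f)² = 0 ⇒ h = (s−f)·(s + √(s² + DoF²)) / DoF = 13350 × (13500 + √(13500² + 7880²)) / 7880 = 13350 × (13500 + 15631.5) / 7880 ≈ 49354 mm.
Then N = f²/(c·h) = 150² / (0.057 × 49354) = 22500 / 2813.2 ≈ 8.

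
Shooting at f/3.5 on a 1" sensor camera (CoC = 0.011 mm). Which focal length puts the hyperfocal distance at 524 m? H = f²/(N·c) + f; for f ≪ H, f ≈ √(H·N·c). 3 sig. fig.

142 mm

From H = f²/(N·c) + f, with f ≪ H: f ≈ √(H·N·c) = √(524000 × 3.5 × 0.011) = √20174 ≈ 142.0 mm.
The +f correction barely moves this — solving exactly, f² + N·c·f − N·c·H = 0 ⇒ f = (−N·c + √((N·c)² + 4·N·c·H))/2 = (−0.0385 + √80696)/2 ≈ 142.02 mm, so f ≈ 142 mm.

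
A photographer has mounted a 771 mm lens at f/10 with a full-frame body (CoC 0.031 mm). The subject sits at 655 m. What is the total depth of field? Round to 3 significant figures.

506 m

Hyperfocal distance H = f²/(N·c) + f = 771²/(10 × 0.031) + 771 = 594441/0.31 + 771 ≈ 1918322.6 mm ≈ 1918 m.
Near limit Dn = s·(H − f)/(H + s − 2f) = 655000 × (1918322.6 − 771) / (1918322.6 + 655000 − 2 × 771) = 655000 × 1917551.6 / 2571780.6 ≈ 488376 mm.
Far limit Df = s·(H − f)/(H − s) = 655000 × (1918322.6 − 771) / (1918322.6 − 655000) = 655000 × 1917551.6 / 1263322.6 ≈ 994201 mm.
Depth of field = Df − Dn = 994201 − 488376 ≈ 505825 mm ≈ 506 m.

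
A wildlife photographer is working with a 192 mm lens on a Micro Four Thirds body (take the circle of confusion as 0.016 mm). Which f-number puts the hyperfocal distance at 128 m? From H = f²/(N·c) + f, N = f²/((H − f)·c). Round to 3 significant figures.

Rearrange H = f²/(N·c) + f for N: N = f² / ((H − f)·c).
N = 192² / ((128000 − 192) × 0.016) = 36864 / 2045 ≈ 18.

f/18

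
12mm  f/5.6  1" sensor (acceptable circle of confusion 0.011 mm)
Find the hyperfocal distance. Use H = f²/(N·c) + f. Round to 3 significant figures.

Hyperfocal distance H = f²/(N·c) + f = 12²/(5.6 × 0.011) + 12 = 144/0.0616 + 12 ≈ 2349.7 mm ≈ 2.35 m.

2.35 m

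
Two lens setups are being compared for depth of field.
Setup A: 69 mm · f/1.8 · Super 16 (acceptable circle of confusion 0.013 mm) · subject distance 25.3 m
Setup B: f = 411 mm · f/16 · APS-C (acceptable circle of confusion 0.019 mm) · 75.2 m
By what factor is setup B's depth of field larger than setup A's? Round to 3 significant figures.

3.24

Setup A: H = 69²/(1.8×0.013) + 69 ≈ 203530.5 mm; DoF = Df − Dn = 28881.6 − 22508.7 ≈ 6372.9 mm.
Setup B: H = 411²/(16×0.019) + 411 ≈ 556072.2 mm; DoF = Df − Dn = 86896 − 66279 ≈ 20617 mm.
Ratio = 20617 / 6372.9 ≈ 3.24.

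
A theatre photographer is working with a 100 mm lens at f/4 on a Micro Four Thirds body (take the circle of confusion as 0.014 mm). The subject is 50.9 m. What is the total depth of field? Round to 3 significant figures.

Hyperfocal distance H = f²/(N·c) + f = 100²/(4 × 0.014) + 100 = 10000/0.056 + 100 ≈ 178671.4 mm ≈ 178.7 m.
Near limit Dn = s·(H − f)/(H + s − 2f) = 50900 × (178671.4 − 100) / (178671.4 + 50900 − 2 × 100) = 50900 × 178571.4 / 229371.4 ≈ 39627 mm.
Far limit Df = s·(H − f)/(H − s) = 50900 × (178671.4 − 100) / (178671.4 − 50900) = 50900 × 178571.4 / 127771.4 ≈ 71137 mm.
Depth of field = Df − Dn = 71137 − 39627 ≈ 31510 mm ≈ 31.5 m.

31.5 m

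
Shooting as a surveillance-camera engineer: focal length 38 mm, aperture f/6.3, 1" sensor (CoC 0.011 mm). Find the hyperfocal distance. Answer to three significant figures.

Hyperfocal distance H = f²/(N·c) + f = 38²/(6.3 × 0.011) + 38 = 1444/0.0693 + 38 ≈ 20874.9 mm ≈ 20.9 m.

20.9 m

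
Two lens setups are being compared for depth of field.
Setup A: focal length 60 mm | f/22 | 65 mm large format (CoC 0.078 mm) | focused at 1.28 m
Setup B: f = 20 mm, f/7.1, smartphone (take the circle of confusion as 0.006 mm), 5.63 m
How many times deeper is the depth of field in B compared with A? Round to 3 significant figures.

Setup A: H = 60²/(22×0.078) + 60 ≈ 2157.9 mm; DoF = Df − Dn = 3058.8 − 809.3 ≈ 2249.5 mm.
Setup B: H = 20²/(7.1×0.006) + 20 ≈ 9409.7 mm; DoF = Df − Dn = 13986 − 3524 ≈ 10462 mm.
Ratio = 10462 / 2249.5 ≈ 4.65.

4.65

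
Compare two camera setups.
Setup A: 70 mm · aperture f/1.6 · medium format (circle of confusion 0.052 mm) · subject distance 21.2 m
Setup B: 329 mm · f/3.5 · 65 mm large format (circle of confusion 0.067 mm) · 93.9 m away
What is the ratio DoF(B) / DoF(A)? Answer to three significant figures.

2.27

Setup A: H = 70²/(1.6×0.052) + 70 ≈ 58964.2 mm; DoF = Df − Dn = 33062 − 15602 ≈ 17460 mm.
Setup B: H = 329²/(3.5×0.067) + 329 ≈ 461911.1 mm; DoF = Df − Dn = 117775 − 78073 ≈ 39702 mm.
Ratio = 39702 / 17460 ≈ 2.27.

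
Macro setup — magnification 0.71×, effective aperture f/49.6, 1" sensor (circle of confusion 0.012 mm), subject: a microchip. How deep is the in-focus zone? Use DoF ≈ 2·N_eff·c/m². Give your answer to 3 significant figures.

At magnification m, DoF ≈ 2·N_eff·c/m² = 2 × 49.6 × 0.012 / 0.71² = 1.19 / 0.5041 ≈ 2.36 mm.

2.36 mm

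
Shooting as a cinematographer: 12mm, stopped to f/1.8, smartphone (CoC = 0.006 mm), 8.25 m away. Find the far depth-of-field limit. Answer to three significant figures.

21.6 m

Hyperfocal distance H = f²/(N·c) + f = 12²/(1.8 × 0.006) + 12 = 144/0.0108 + 12 ≈ 13345.3 mm ≈ 13.35 m.
Far limit Df = s·(H − f)/(H − s) = 8250 × (13345.3 − 12) / (13345.3 − 8250) = 8250 × 13333.3 / 5095.3 ≈ 21588 mm ≈ 21.6 m.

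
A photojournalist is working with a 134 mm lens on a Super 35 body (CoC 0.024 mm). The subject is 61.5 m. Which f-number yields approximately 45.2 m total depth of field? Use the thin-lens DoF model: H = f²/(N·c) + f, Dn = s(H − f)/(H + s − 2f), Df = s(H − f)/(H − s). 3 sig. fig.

Write h = H − f = f²/(N·c). The thin-lens limits are Dn = s·h/(h + (s−f)) and Df = s·h/(h − (s−f)), so DoF = Df − Dn = 2·s·(s−f)·h / (h² − (s−f)²).
That is a quadratic in h: DoF·h² − 2·s·(s−f)·h − DoF·(s−f)² = 0 ⇒ h = (s−f)·(s + √(s² + DoF²)) / DoF = 61366 × (61500 + √(61500² + 45200²)) / 45200 = 61366 × (61500 + 76323.6) / 45200 ≈ 187117 mm.
Then N = f²/(c·h) = 134² / (0.024 × 187117) = 17956 / 4490.8 ≈ 4.

f/4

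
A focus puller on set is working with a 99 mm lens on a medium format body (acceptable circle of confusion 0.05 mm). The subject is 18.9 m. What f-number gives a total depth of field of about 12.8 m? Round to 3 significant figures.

Write h = H − f = f²/(N·c). The thin-lens limits are Dn = s·h/(h + (s−f)) and Df = s·h/(h − (s−f)), so DoF = Df − Dn = 2·s·(s−f)·h / (h² − (s−f)²).
That is a quadratic in h: DoF·h² − 2·s·(s−f)·h − DoF·(s−f)² = 0 ⇒ h = (s−f)·(s + √(s² + DoF²)) / DoF = 18801 × (18900 + √(18900² + 12800²)) / 12800 = 18801 × (18900 + 22826.5) / 12800 ≈ 61289 mm.
Then N = f²/(c·h) = 99² / (0.05 × 61289) = 9801 / 3064.5 ≈ 3.20.

f/3.20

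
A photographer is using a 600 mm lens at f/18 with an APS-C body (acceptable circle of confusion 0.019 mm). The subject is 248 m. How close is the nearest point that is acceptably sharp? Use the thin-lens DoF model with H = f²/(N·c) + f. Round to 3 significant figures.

Hyperfocal distance H = f²/(N·c) + f = 600²/(18 × 0.019) + 600 = 360000/0.342 + 600 ≈ 1053231.6 mm ≈ 1053 m.
Near limit Dn = s·(H − f)/(H + s − 2f) = 248000 × (1053231.6 − 600) / (1053231.6 + 248000 − 2 × 600) = 248000 × 1052631.6 / 1300031.6 ≈ 200805 mm ≈ 201 m.

201 m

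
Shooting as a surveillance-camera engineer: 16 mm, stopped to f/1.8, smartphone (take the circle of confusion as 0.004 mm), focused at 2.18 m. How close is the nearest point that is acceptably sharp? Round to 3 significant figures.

Hyperfocal distance H = f²/(N·c) + f = 16²/(1.8 × 0.004) + 16 = 256/0.0072 + 16 ≈ 35571.6 mm ≈ 35.57 m.
Near limit Dn = s·(H − f)/(H + s − 2f) = 2180 × (35571.6 − 16) / (35571.6 + 2180 − 2 × 16) = 2180 × 35555.6 / 37719.6 ≈ 2054.9 mm ≈ 2.05 m.

2.05 m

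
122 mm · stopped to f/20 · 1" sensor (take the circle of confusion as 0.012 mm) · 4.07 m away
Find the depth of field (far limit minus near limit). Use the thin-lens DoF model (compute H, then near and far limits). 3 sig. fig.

0.520 m

Hyperfocal distance H = f²/(N·c) + f = 122²/(20 × 0.012) + 122 = 14884/0.24 + 122 ≈ 62138.7 mm ≈ 62.14 m.
Near limit Dn = s·(H − f)/(H + s − 2f) = 4070 × (62138.7 − 122) / (62138.7 + 4070 − 2 × 122) = 4070 × 62016.7 / 65964.7 ≈ 3826.41 mm.
Far limit Df = s·(H − f)/(H − s) = 4070 × (62138.7 − 122) / (62138.7 − 4070) = 4070 × 62016.7 / 58068.7 ≈ 4346.71 mm.
Depth of field = Df − Dn = 4346.71 − 3826.41 ≈ 520.30 mm ≈ 0.520 m.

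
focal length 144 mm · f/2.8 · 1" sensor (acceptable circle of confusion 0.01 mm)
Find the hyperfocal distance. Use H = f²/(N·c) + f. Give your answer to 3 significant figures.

741 m

Hyperfocal distance H = f²/(N·c) + f = 144²/(2.8 × 0.01) + 144 = 20736/0.028 + 144 ≈ 740715.4 mm ≈ 741 m.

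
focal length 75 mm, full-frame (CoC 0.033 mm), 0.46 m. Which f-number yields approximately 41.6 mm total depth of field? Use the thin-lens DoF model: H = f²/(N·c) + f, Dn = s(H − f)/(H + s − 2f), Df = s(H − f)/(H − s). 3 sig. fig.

Write h = H − f = f²/(N·c). The thin-lens limits are Dn = s·h/(h + (s−f)) and Df = s·h/(h − (s−f)), so DoF = Df − Dn = 2·s·(s−f)·h / (h² − (s−f)²).
That is a quadratic in h: DoF·h² − 2·s·(s−f)·h − DoF·(s−f)² = 0 ⇒ h = (s−f)·(s + √(s² + DoF²)) / DoF = 385 × (460 + √(460² + 41.6²)) / 41.6 = 385 × (460 + 461.877) / 41.6 ≈ 8531.8 mm.
Then N = f²/(c·h) = 75² / (0.033 × 8531.8) = 5625 / 281.55 ≈ 20.

f/20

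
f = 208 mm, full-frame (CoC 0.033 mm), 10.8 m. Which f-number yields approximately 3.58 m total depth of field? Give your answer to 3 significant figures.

f/20

Write h = H − f = f²/(N·c). The thin-lens limits are Dn = s·h/(h + (s−f)) and Df = s·h/(h − (s−f)), so DoF = Df − Dn = 2·s·(s−f)·h / (h² − (s−f)²).
That is a quadratic in h: DoF·h² − 2·s·(s−f)·h − DoF·(s−f)² = 0 ⇒ h = (s−f)·(s + √(s² + DoF²)) / DoF = 10592 × (10800 + √(10800² + 3580²)) / 3580 = 10592 × (10800 + 11377.9) / 3580 ≈ 65617 mm.
Then N = f²/(c·h) = 208² / (0.033 × 65617) = 43264 / 2165.4 ≈ 20.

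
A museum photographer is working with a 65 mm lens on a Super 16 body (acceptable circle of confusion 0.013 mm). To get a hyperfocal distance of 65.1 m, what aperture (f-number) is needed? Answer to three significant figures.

Rearrange H = f²/(N·c) + f for N: N = f² / ((H − f)·c).
N = 65² / ((65100 − 65) × 0.013) = 4225 / 845.5 ≈ 5.

f/5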